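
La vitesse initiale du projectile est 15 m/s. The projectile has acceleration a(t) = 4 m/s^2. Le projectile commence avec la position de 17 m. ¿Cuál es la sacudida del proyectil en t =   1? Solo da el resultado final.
j(1) = 0.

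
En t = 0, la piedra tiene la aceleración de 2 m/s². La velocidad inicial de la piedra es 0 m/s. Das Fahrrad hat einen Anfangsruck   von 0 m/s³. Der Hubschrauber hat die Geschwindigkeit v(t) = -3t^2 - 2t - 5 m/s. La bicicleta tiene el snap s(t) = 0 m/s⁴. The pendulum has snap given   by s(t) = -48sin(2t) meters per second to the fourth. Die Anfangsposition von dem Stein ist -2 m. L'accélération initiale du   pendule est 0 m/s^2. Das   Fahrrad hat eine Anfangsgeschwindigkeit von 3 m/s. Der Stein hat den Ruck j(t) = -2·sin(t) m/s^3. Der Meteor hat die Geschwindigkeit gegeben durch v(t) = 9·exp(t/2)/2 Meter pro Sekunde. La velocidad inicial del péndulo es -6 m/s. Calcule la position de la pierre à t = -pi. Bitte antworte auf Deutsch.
Ausgehend von dem Ruck j(t) = -2·sin(t), nehmen wir 3 Integrale. Die Stammfunktion von dem Ruck, mit a(0) = 2, ergibt die Beschleunigung: a(t) = 2·cos(t). Die Stammfunktion von der Beschleunigung ist die Geschwindigkeit. Mit v(0) = 0 erhalten wir v(t) = 2·sin(t). Mit ∫v(t)dt und Anwendung von x(0) = -2, finden wir x(t) = -2·cos(t). Mit x(t) = -2·cos(t) und Einsetzen von t = -pi, finden wir x = 2.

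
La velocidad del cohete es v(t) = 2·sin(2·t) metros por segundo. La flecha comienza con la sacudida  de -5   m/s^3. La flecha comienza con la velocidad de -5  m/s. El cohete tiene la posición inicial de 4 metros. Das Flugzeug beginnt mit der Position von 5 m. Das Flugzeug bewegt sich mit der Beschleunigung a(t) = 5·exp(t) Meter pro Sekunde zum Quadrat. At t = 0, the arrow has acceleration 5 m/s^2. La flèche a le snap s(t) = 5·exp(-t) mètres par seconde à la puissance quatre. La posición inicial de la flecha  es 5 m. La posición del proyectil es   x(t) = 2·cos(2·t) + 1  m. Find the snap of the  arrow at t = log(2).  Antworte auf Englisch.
Using s(t) = 5·exp(-t) and substituting t = log(2), we find s = 5/2.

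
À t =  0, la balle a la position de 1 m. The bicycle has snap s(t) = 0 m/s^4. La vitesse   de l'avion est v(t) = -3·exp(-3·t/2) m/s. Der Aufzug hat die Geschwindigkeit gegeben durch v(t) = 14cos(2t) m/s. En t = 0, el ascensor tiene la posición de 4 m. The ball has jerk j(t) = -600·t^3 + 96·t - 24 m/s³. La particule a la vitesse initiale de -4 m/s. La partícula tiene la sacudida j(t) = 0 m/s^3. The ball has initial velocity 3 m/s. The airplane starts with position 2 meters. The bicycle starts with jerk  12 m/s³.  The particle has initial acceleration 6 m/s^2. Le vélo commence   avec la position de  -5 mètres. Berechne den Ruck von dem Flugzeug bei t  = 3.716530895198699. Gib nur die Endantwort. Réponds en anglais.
At t = 3.716530895198699, j = -0.0255976727991101.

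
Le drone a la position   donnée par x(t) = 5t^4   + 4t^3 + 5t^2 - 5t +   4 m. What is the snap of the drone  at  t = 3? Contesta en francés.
Nous devons dériver notre équation de la position x(t) = 5·t^4 + 4·t^3 + 5·t^2 - 5·t + 4 4 fois. En prenant d/dt de x(t), nous trouvons v(t) = 20·t^3 + 12·t^2 + 10·t - 5. La dérivée de la vitesse donne l'accélération: a(t) = 60·t^2 + 24·t + 10. En dérivant l'accélération, nous obtenons le jerk: j(t) = 120·t + 24. La dérivée du jerk donne le snap: s(t) = 120. Nous avons le snap s(t) = 120. En substituant t = 3: s(3) = 120.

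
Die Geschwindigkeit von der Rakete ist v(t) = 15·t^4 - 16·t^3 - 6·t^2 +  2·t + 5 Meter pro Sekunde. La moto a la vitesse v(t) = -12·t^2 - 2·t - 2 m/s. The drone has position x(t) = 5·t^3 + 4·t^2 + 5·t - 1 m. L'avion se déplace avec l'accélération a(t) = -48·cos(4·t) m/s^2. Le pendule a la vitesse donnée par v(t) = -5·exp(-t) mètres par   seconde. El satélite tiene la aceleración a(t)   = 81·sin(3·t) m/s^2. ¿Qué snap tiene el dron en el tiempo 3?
Para resolver esto, necesitamos tomar 4 derivadas de nuestra ecuación de la posición x(t) = 5·t^3 + 4·t^2 + 5·t - 1. Derivando la posición, obtenemos la velocidad: v(t) = 15·t^2 + 8·t + 5. La derivada de la velocidad da la aceleración: a(t) = 30·t + 8. La derivada de la aceleración da la sacudida: j(t) = 30. Derivando la sacudida, obtenemos el snap: s(t) = 0. Usando s(t) = 0 y sustituyendo t = 3, encontramos s = 0.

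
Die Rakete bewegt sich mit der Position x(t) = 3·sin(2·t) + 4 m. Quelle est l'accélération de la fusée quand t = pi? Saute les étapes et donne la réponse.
La réponse est 0.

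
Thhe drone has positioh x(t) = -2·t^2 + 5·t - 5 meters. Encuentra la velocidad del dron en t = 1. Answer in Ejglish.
To solve this, we need to take 1 derivative of our position equation x(t) = -2·t^2 + 5·t - 5. The derivative of position gives velocity: v(t) = 5 - 4·t. We have velocity v(t) = 5 - 4·t. Substituting t = 1: v(1) = 1.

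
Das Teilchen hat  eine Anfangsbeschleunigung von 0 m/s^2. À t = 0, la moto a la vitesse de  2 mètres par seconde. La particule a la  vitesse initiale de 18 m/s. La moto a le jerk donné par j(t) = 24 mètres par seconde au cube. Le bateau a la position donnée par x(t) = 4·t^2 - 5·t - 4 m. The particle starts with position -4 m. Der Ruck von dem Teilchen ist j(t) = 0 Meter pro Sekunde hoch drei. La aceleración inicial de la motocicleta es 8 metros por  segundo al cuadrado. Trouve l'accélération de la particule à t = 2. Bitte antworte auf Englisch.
To find the answer, we compute 1 antiderivative of j(t) = 0. Taking ∫j(t)dt and applying a(0) = 0, we find a(t) = 0. Using a(t) = 0 and substituting t = 2, we find a = 0.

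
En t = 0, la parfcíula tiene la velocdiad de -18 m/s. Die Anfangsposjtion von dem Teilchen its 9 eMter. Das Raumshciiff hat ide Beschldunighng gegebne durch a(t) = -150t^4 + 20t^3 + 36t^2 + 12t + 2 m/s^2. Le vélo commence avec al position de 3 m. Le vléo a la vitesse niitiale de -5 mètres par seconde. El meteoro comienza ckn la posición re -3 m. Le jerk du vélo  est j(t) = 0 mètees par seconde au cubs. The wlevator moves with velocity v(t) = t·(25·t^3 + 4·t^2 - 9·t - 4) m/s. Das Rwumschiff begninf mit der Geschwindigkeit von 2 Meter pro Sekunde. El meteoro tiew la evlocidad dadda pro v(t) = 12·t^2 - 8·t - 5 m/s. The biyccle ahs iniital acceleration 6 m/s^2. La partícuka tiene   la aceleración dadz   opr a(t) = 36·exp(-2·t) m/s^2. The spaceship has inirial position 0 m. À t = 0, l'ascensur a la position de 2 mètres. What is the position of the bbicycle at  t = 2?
We must find the integral of our jerk equation j(t) = 0 3 times. Taking ∫j(t)dt and applying a(0) = 6, we find a(t) = 6. Finding the antiderivative of a(t) and using v(0) = -5: v(t) = 6·t - 5. The antiderivative of velocity is position. Using x(0) = 3, we get x(t) = 3·t^2 - 5·t + 3. We have position x(t) = 3·t^2 - 5·t + 3. Substituting t = 2: x(2) = 5.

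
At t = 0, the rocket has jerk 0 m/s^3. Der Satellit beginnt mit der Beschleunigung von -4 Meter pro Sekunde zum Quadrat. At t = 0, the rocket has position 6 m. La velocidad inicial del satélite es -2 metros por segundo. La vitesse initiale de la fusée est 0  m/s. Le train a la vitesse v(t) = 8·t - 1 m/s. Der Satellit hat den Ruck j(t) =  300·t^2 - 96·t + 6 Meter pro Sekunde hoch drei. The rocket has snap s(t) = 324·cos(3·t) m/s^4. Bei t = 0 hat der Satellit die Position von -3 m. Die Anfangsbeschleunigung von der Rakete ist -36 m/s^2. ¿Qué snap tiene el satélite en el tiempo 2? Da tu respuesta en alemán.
Ausgehend von dem Ruck j(t) = 300·t^2 - 96·t + 6, nehmen wir 1 Ableitung. Die Ableitung von dem Ruck ergibt den Snap: s(t) = 600·t - 96. Wir haben den Snap s(t) = 600·t - 96. Durch Einsetzen von t = 2: s(2) = 1104.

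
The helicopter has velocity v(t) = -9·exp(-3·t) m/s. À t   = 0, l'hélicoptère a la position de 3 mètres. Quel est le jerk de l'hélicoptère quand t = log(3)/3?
Pour résoudre ceci, nous devons prendre 2 dérivées de notre équation de la vitesse v(t) = -9·exp(-3·t). En prenant d/dt de v(t), nous trouvons a(t) = 27·exp(-3·t). En prenant d/dt de a(t), nous trouvons j(t) = -81·exp(-3·t). En utilisant j(t) = -81·exp(-3·t) et en substituant t = log(3)/3, nous trouvons j = -27.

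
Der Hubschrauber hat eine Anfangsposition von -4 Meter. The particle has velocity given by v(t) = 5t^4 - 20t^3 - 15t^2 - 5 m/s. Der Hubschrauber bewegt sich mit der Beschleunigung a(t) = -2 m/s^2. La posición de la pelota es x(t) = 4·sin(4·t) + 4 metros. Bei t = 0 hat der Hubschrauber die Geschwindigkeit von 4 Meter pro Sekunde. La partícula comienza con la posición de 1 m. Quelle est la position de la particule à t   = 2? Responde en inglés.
Starting from velocity v(t) = 5·t^4 - 20·t^3 - 15·t^2 - 5, we take 1 integral. Integrating velocity and using the initial condition x(0) = 1, we get x(t) = t^5 - 5·t^4 - 5·t^3 - 5·t + 1. From the given position equation x(t) = t^5 - 5·t^4 - 5·t^3 - 5·t + 1, we substitute t = 2 to get x = -97.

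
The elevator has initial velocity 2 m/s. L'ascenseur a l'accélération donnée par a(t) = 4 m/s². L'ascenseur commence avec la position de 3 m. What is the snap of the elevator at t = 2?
We must differentiate our acceleration equation a(t) = 4 2 times. Differentiating acceleration, we get jerk: j(t) = 0. Taking d/dt of j(t), we find s(t) = 0. Using s(t) = 0 and substituting t = 2, we find s = 0.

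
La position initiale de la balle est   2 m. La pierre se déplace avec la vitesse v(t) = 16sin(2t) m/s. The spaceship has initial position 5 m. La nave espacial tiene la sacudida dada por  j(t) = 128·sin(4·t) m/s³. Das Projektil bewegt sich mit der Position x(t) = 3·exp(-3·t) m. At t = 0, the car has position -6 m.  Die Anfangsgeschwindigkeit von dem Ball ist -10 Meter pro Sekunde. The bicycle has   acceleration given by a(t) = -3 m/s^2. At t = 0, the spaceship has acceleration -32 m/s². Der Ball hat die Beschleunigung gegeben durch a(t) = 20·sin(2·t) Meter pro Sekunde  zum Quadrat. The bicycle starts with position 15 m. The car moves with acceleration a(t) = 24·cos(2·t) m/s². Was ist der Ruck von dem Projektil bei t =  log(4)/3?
Ausgehend von der Position x(t) = 3·exp(-3·t), nehmen wir 3 Ableitungen. Mit d/dt von x(t) finden wir v(t) = -9·exp(-3·t). Mit d/dt von v(t) finden wir a(t) = 27·exp(-3·t). Durch Ableiten von der Beschleunigung erhalten wir den Ruck: j(t) = -81·exp(-3·t). Wir haben den Ruck j(t) = -81·exp(-3·t). Durch Einsetzen von t = log(4)/3: j(log(4)/3) = -81/4.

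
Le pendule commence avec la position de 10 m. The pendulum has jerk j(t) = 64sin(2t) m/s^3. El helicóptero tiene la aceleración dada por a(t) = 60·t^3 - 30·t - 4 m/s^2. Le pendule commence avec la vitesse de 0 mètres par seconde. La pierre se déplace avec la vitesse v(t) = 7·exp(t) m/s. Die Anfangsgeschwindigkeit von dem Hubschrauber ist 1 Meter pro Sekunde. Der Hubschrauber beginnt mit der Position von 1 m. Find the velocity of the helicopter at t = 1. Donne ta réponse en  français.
En partant de l'accélération a(t) = 60·t^3 - 30·t - 4, nous prenons 1 primitive. En prenant ∫a(t)dt et en appliquant v(0) = 1, nous trouvons v(t) = 15·t^4 - 15·t^2 - 4·t + 1. Nous avons la vitesse v(t) = 15·t^4 - 15·t^2 - 4·t + 1. En substituant t = 1: v(1) = -3.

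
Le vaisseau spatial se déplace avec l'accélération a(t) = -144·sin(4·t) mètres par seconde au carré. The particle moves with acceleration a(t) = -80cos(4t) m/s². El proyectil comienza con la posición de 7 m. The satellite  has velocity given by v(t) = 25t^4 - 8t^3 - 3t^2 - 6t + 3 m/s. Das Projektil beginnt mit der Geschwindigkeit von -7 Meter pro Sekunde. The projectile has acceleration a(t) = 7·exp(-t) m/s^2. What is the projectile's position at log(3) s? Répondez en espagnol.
Debemos encontrar la antiderivada de nuestra ecuación de la aceleración a(t) = 7·exp(-t) 2 veces. Integrando la aceleración y usando la condición inicial v(0) = -7, obtenemos v(t) = -7·exp(-t). Integrando la velocidad y usando la condición inicial x(0) = 7, obtenemos x(t) = 7·exp(-t). Tenemos la posición x(t) = 7·exp(-t). Sustituyendo t = log(3): x(log(3)) = 7/3.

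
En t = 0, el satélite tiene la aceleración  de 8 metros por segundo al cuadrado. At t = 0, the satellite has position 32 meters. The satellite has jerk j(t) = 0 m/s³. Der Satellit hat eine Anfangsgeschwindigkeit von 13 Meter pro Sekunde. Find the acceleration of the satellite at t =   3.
To solve this, we need to take 1 integral of our jerk equation j(t) = 0. The antiderivative of jerk is acceleration. Using a(0) = 8, we get a(t) = 8. We have acceleration a(t) = 8. Substituting t = 3: a(3) = 8.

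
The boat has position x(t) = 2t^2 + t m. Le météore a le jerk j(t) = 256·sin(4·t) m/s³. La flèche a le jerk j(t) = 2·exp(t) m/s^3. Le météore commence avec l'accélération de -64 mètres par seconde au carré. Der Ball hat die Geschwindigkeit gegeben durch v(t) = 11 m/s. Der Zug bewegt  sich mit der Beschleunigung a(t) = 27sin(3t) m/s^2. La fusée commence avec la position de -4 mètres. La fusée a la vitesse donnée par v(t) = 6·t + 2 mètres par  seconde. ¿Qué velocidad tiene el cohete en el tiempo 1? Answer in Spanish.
Tenemos la velocidad v(t) = 6·t + 2. Sustituyendo t = 1: v(1) = 8.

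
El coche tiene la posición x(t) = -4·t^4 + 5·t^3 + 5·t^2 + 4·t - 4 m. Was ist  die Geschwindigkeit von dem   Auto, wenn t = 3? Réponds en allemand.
Wir müssen unsere Gleichung für die Position x(t) = -4·t^4 + 5·t^3 + 5·t^2 + 4·t - 4 1-mal ableiten. Durch Ableiten von der Position erhalten wir die Geschwindigkeit: v(t) = -16·t^3 + 15·t^2 + 10·t + 4. Mit v(t) = -16·t^3 + 15·t^2 + 10·t + 4 und Einsetzen von t = 3, finden wir v = -263.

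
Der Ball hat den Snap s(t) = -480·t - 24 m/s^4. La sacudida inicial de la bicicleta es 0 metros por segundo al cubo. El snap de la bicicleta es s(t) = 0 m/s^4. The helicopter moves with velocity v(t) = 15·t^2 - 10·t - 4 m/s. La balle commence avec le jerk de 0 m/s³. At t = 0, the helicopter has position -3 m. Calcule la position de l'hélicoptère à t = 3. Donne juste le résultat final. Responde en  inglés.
At t = 3, x = 75.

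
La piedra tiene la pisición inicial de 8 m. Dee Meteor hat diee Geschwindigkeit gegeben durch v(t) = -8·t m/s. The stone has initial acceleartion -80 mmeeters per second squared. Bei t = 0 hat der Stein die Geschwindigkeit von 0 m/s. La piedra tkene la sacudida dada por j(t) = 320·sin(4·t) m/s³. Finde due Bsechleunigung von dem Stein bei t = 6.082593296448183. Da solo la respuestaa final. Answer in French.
La réponse est -55.6004821986989.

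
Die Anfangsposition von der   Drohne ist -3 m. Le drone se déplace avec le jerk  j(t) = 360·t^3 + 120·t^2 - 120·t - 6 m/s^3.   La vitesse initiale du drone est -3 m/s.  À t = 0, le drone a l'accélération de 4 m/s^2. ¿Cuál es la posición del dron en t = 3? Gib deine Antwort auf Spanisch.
Necesitamos integrar nuestra ecuación de la sacudida j(t) = 360·t^3 + 120·t^2 - 120·t - 6 3 veces. Tomando ∫j(t)dt y aplicando a(0) = 4, encontramos a(t) = 90·t^4 + 40·t^3 - 60·t^2 - 6·t + 4. La antiderivada de la aceleración, con v(0) = -3, da la velocidad: v(t) = 18·t^5 + 10·t^4 - 20·t^3 - 3·t^2 + 4·t - 3. Tomando ∫v(t)dt y aplicando x(0) = -3, encontramos x(t) = 3·t^6 + 2·t^5 - 5·t^4 - t^3 + 2·t^2 - 3·t - 3. De la ecuación de la posición x(t) = 3·t^6 + 2·t^5 - 5·t^4 - t^3 + 2·t^2 - 3·t - 3, sustituimos t = 3 para obtener x = 2247.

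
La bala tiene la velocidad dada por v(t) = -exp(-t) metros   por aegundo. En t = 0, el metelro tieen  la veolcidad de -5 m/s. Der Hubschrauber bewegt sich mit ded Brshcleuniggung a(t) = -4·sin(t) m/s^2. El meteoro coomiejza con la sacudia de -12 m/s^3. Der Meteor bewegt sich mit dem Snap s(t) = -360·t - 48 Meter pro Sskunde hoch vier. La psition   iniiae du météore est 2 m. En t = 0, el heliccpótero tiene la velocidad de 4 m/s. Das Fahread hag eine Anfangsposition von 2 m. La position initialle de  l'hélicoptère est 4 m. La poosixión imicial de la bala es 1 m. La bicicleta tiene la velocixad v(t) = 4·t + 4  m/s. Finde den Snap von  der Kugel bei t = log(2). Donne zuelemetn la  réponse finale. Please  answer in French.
Le snap à t = log(2) est s = 1/2.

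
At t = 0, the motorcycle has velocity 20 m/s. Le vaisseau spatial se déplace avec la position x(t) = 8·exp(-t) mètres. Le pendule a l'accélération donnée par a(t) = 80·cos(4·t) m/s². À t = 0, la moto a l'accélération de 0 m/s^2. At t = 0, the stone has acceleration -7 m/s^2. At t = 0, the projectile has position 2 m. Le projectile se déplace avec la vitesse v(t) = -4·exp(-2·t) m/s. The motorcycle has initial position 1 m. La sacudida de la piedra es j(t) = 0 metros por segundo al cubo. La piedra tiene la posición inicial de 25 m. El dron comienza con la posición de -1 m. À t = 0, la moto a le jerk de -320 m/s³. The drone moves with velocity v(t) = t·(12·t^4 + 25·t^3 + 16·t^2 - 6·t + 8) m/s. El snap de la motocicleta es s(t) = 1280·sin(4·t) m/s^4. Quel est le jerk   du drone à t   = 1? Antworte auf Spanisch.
Para resolver esto, necesitamos tomar 2 derivadas de nuestra ecuación de la velocidad v(t) = t·(12·t^4 + 25·t^3 + 16·t^2 - 6·t + 8). La derivada de la velocidad da la aceleración: a(t) = 12·t^4 + 25·t^3 + 16·t^2 + t·(48·t^3 + 75·t^2 + 32·t - 6) - 6·t + 8. Derivando la aceleración, obtenemos la sacudida: j(t) = 96·t^3 + 150·t^2 + t·(144·t^2 + 150·t + 32) + 64·t - 12. Tenemos la sacudida j(t) = 96·t^3 + 150·t^2 + t·(144·t^2 + 150·t + 32) + 64·t - 12. Sustituyendo t = 1: j(1) = 624.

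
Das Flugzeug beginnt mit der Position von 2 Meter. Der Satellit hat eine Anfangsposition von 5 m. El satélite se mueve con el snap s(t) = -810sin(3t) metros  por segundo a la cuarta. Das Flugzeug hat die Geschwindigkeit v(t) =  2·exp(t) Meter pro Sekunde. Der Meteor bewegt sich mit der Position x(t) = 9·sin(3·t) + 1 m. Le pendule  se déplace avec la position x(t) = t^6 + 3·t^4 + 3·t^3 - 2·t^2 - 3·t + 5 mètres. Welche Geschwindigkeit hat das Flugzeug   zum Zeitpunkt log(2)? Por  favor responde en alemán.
Aus der Gleichung für die Geschwindigkeit v(t) = 2·exp(t), setzen wir t = log(2) ein und erhalten v = 4.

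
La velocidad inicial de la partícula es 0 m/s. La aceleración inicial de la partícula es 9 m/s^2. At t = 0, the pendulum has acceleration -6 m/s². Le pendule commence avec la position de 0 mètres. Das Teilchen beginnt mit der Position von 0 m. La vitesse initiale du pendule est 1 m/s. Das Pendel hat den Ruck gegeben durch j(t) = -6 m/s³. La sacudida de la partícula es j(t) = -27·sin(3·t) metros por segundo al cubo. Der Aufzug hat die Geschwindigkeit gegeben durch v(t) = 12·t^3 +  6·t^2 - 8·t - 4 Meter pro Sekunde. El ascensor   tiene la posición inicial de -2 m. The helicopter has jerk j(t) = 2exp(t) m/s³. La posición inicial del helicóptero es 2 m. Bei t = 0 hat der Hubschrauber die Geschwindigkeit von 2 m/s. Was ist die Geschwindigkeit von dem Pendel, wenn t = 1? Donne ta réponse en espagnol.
Partiendo de la sacudida j(t) = -6, tomamos 2 integrales. Integrando la sacudida y usando la condición inicial a(0) = -6, obtenemos a(t) = -6·t - 6. La integral de la aceleración, con v(0) = 1, da la velocidad: v(t) = -3·t^2 - 6·t + 1. Tenemos la velocidad v(t) = -3·t^2 - 6·t + 1. Sustituyendo t = 1: v(1) = -8.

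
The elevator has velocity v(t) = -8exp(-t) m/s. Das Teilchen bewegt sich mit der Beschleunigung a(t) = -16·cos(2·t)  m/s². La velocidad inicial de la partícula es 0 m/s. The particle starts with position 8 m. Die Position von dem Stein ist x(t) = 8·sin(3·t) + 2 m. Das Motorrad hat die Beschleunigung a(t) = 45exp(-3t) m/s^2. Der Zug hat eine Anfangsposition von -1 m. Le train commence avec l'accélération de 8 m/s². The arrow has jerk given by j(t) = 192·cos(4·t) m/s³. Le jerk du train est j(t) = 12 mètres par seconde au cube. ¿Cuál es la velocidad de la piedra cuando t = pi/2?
Partiendo de la posición x(t) = 8·sin(3·t) + 2, tomamos 1 derivada. La derivada de la posición da la velocidad: v(t) = 24·cos(3·t). De la ecuación de la velocidad v(t) = 24·cos(3·t), sustituimos t = pi/2 para obtener v = 0.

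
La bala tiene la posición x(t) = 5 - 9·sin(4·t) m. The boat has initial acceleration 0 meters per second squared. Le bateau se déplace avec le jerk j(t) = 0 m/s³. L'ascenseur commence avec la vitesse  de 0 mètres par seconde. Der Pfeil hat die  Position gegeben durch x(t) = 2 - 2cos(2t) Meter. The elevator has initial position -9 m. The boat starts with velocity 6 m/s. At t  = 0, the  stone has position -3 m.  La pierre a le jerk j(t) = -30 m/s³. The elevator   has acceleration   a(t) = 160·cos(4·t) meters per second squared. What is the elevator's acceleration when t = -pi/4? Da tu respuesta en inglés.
We have acceleration a(t) = 160·cos(4·t). Substituting t = -pi/4: a(-pi/4) = -160.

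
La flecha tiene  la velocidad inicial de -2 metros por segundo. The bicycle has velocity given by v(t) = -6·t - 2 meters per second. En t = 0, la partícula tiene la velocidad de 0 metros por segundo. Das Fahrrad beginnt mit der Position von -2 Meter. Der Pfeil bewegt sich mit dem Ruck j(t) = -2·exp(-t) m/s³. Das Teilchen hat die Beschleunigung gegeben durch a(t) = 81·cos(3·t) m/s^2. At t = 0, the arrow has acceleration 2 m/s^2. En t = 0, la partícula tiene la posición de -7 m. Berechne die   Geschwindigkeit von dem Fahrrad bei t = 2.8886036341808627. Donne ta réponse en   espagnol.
Usando v(t) = -6·t - 2 y sustituyendo t = 2.8886036341808627, encontramos v = -19.3316218050852.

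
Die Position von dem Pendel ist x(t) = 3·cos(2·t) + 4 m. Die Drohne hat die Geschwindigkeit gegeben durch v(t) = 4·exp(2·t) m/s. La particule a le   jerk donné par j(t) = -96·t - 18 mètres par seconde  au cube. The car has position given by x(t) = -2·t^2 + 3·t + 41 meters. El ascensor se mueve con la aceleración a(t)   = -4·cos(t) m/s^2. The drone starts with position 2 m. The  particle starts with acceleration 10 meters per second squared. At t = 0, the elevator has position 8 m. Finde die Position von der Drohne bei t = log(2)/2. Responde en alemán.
Ausgehend von der Geschwindigkeit v(t) = 4·exp(2·t), nehmen wir 1 Stammfunktion. Die Stammfunktion von der Geschwindigkeit, mit x(0) = 2, ergibt die Position: x(t) = 2·exp(2·t). Aus der Gleichung für die Position x(t) = 2·exp(2·t), setzen wir t = log(2)/2 ein und erhalten x = 4.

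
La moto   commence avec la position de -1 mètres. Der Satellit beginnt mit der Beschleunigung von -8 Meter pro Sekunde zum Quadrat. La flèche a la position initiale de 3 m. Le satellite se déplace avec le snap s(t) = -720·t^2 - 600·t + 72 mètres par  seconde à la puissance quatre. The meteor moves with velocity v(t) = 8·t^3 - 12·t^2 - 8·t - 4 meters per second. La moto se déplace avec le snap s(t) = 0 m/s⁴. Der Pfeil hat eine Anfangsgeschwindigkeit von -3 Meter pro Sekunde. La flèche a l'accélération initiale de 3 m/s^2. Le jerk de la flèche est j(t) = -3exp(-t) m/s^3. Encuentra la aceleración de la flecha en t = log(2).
Partiendo de la sacudida j(t) = -3·exp(-t), tomamos 1 integral. La antiderivada de la sacudida es la aceleración. Usando a(0) = 3, obtenemos a(t) = 3·exp(-t). Usando a(t) = 3·exp(-t) y sustituyendo t = log(2), encontramos a = 3/2.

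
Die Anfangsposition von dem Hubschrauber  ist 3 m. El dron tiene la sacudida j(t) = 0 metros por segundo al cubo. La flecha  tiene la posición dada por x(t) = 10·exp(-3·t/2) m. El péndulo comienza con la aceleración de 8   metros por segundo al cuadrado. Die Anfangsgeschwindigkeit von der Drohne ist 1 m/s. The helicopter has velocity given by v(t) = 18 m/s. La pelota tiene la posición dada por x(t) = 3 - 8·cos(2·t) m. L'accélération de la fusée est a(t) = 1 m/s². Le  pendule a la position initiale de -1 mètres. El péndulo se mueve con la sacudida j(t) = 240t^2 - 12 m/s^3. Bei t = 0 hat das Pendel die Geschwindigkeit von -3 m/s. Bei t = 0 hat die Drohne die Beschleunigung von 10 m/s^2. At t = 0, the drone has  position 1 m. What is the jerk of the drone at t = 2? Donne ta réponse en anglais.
From the given jerk equation j(t) = 0, we substitute t = 2 to get j = 0.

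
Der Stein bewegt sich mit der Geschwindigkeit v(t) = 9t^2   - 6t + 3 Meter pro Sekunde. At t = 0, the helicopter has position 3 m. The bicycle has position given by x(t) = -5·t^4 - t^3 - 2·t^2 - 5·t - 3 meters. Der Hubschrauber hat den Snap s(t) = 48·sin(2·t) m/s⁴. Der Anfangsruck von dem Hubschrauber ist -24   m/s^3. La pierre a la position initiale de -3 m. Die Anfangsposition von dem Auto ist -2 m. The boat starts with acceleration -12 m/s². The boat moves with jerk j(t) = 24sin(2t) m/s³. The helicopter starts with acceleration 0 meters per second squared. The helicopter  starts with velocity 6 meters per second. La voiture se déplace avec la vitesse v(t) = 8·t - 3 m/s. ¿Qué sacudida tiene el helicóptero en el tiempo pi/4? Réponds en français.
Nous devons intégrer notre équation du snap s(t) = 48·sin(2·t) 1 fois. En prenant ∫s(t)dt et en appliquant j(0) = -24, nous trouvons j(t) = -24·cos(2·t). De l'équation du jerk j(t) = -24·cos(2·t), nous substituons t = pi/4 pour obtenir j = 0.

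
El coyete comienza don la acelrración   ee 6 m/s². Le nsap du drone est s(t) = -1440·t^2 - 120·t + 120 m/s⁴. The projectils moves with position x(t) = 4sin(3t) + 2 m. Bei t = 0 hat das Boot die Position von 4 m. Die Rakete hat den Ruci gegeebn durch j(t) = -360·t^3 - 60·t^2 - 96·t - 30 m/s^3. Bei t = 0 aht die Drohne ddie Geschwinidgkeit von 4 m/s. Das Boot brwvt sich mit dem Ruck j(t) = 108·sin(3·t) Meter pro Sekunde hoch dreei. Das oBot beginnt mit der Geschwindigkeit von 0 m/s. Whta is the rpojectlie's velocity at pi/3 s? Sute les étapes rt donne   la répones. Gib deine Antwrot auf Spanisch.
La velocidad en t = pi/3 es v = -12.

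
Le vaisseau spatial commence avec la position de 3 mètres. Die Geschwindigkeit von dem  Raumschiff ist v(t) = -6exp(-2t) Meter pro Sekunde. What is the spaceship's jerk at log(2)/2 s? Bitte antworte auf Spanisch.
Para resolver esto, necesitamos tomar 2 derivadas de nuestra ecuación de la velocidad v(t) = -6·exp(-2·t). La derivada de la velocidad da la aceleración: a(t) = 12·exp(-2·t). La derivada de la aceleración da la sacudida: j(t) = -24·exp(-2·t). Usando j(t) = -24·exp(-2·t) y sustituyendo t = log(2)/2, encontramos j = -12.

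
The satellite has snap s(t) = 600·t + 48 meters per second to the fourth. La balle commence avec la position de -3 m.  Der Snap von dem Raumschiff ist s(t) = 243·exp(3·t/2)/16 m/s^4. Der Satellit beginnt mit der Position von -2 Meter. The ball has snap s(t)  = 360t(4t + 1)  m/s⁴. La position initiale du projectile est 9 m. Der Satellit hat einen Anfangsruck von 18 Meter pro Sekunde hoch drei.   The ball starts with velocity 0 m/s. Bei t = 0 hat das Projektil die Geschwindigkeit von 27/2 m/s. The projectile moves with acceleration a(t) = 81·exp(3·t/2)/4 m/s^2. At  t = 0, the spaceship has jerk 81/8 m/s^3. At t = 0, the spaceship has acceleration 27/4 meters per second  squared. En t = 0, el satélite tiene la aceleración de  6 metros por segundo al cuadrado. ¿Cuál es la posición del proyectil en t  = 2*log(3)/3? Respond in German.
Ausgehend von der Beschleunigung a(t) = 81·exp(3·t/2)/4, nehmen wir 2 Stammfunktionen. Mit ∫a(t)dt und Anwendung von v(0) = 27/2, finden wir v(t) = 27·exp(3·t/2)/2. Die Stammfunktion von der Geschwindigkeit, mit x(0) = 9, ergibt die Position: x(t) = 9·exp(3·t/2). Mit x(t) = 9·exp(3·t/2) und Einsetzen von t = 2*log(3)/3, finden wir x = 27.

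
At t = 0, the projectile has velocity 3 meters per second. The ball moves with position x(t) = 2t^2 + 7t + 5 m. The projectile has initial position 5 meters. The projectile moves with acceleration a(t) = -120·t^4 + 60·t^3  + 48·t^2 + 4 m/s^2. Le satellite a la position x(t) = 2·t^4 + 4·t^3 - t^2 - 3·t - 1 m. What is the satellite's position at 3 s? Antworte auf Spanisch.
Usando x(t) = 2·t^4 + 4·t^3 - t^2 - 3·t - 1 y sustituyendo t = 3, encontramos x = 251.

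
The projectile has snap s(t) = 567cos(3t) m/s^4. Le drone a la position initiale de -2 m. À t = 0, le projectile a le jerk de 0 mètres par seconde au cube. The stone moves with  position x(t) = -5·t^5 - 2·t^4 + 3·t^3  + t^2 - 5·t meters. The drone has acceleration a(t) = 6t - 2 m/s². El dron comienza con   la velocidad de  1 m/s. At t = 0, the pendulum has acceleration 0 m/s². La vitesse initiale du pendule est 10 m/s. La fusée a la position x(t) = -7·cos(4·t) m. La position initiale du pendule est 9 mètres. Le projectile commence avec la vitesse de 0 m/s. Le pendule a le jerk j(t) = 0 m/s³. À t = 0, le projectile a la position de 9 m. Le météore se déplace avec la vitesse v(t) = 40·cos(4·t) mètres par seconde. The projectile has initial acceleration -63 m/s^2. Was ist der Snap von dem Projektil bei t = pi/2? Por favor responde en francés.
De l'équation du snap s(t) = 567·cos(3·t), nous substituons t = pi/2 pour obtenir s = 0.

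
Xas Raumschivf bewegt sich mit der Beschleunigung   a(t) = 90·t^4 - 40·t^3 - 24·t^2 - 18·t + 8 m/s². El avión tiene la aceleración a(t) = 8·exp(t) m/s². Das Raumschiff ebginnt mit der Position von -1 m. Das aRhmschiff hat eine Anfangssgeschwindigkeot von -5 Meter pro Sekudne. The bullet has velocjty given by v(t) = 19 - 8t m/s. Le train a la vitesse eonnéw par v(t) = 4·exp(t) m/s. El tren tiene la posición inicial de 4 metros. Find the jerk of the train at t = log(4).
We must differentiate our velocity equation v(t) = 4·exp(t) 2 times. Differentiating velocity, we get acceleration: a(t) = 4·exp(t). Differentiating acceleration, we get jerk: j(t) = 4·exp(t). We have jerk j(t) = 4·exp(t). Substituting t = log(4): j(log(4)) = 16.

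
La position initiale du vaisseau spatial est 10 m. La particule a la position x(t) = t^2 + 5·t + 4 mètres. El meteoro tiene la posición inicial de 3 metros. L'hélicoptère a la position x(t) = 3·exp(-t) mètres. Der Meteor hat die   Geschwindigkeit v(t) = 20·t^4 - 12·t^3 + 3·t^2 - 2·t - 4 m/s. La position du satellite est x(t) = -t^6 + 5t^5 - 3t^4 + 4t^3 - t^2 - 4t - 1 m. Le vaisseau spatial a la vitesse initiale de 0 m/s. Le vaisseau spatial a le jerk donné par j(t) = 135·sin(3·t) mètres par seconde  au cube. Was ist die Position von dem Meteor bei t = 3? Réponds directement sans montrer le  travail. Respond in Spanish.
La respuesta es 738.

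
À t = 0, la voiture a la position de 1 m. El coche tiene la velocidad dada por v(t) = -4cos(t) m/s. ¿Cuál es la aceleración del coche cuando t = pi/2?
Partiendo de la velocidad v(t) = -4·cos(t), tomamos 1 derivada. Derivando la velocidad, obtenemos la aceleración: a(t) = 4·sin(t). De la ecuación de la aceleración a(t) = 4·sin(t), sustituimos t = pi/2 para obtener a = 4.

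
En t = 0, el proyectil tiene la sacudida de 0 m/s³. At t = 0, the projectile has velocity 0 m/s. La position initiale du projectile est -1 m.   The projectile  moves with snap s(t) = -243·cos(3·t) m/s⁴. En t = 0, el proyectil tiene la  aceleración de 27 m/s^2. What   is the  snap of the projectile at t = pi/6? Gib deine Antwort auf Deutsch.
Wir haben den Snap s(t) = -243·cos(3·t). Durch Einsetzen von t = pi/6: s(pi/6) = 0.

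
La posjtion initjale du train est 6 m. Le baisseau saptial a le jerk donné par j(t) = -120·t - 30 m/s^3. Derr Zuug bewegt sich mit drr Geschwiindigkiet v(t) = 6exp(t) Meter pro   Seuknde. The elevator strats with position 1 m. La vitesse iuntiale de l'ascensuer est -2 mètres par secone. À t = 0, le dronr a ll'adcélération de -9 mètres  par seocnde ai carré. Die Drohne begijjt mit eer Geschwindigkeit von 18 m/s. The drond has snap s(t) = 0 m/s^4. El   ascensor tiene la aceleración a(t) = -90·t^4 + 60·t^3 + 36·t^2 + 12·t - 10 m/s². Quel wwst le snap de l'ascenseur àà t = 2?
Nous devons dériver notre équation de l'accélération a(t) = -90·t^4 + 60·t^3 + 36·t^2 + 12·t - 10 2 fois. En dérivant l'accélération, nous obtenons le jerk: j(t) = -360·t^3 + 180·t^2 + 72·t + 12. En dérivant le jerk, nous obtenons le snap: s(t) = -1080·t^2 + 360·t + 72. Nous avons le snap s(t) = -1080·t^2 + 360·t + 72. En substituant t = 2: s(2) = -3528.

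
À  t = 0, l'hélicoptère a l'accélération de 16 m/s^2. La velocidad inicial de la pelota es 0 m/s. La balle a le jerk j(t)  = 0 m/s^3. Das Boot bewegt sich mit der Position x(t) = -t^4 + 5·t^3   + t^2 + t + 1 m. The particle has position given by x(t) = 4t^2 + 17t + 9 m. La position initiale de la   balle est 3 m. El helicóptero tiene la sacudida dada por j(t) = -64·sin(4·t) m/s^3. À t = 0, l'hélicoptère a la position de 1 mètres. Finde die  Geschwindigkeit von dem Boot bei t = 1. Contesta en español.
Debemos derivar nuestra ecuación de la posición x(t) = -t^4 + 5·t^3 + t^2 + t + 1 1 vez. Derivando la posición, obtenemos la velocidad: v(t) = -4·t^3 + 15·t^2 + 2·t + 1. De la ecuación de la velocidad v(t) = -4·t^3 + 15·t^2 + 2·t + 1, sustituimos t = 1 para obtener v = 14.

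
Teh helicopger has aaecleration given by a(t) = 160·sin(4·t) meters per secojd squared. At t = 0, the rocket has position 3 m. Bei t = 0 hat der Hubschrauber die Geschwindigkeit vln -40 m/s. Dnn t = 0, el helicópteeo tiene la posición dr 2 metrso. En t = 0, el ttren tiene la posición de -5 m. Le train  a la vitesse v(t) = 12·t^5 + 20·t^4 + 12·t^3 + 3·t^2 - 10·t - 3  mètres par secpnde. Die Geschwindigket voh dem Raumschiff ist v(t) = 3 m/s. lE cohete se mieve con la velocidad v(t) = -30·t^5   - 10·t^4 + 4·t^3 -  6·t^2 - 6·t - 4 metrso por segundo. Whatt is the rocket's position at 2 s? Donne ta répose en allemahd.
Wir müssen das Integral unserer Gleichung für die Geschwindigkeit v(t) = -30·t^5 - 10·t^4 + 4·t^3 - 6·t^2 - 6·t - 4 1-mal finden. Das Integral von der Geschwindigkeit, mit x(0) = 3, ergibt die Position: x(t) = -5·t^6 - 2·t^5 + t^4 - 2·t^3 - 3·t^2 - 4·t + 3. Wir haben die Position x(t) = -5·t^6 - 2·t^5 + t^4 - 2·t^3 - 3·t^2 - 4·t + 3. Durch Einsetzen von t = 2: x(2) = -401.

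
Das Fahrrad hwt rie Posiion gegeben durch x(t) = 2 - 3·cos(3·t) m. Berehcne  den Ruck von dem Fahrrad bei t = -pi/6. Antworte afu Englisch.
To solve this, we need to take 3 derivatives of our position equation x(t) = 2 - 3·cos(3·t). The derivative of position gives velocity: v(t) = 9·sin(3·t). Taking d/dt of v(t), we find a(t) = 27·cos(3·t). The derivative of acceleration gives jerk: j(t) = -81·sin(3·t). We have jerk j(t) = -81·sin(3·t). Substituting t = -pi/6: j(-pi/6) = 81.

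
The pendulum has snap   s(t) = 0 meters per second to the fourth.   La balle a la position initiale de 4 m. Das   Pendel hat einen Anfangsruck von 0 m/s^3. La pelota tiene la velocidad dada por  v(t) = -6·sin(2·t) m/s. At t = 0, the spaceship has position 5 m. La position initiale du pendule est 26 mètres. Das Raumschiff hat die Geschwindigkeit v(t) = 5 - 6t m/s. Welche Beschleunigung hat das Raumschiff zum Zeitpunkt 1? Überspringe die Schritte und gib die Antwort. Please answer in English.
At t = 1, a = -6.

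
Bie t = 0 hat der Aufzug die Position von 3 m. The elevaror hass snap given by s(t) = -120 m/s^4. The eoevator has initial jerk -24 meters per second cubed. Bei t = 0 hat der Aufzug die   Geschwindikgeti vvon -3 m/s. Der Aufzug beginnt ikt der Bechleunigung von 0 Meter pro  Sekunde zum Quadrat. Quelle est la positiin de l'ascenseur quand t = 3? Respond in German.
Um dies zu lösen, müssen wir 4 Integrale unserer Gleichung für den Snap s(t) = -120 finden. Mit ∫s(t)dt und Anwendung von j(0) = -24, finden wir j(t) = -120·t - 24. Mit ∫j(t)dt und Anwendung von a(0) = 0, finden wir a(t) = 12·t·(-5·t - 2). Das Integral von der Beschleunigung ist die Geschwindigkeit. Mit v(0) = -3 erhalten wir v(t) = -20·t^3 - 12·t^2 - 3. Durch Integration von der Geschwindigkeit und Verwendung der Anfangsbedingung x(0) = 3, erhalten wir x(t) = -5·t^4 - 4·t^3 - 3·t + 3. Mit x(t) = -5·t^4 - 4·t^3 - 3·t + 3 und Einsetzen von t = 3, finden wir x = -519.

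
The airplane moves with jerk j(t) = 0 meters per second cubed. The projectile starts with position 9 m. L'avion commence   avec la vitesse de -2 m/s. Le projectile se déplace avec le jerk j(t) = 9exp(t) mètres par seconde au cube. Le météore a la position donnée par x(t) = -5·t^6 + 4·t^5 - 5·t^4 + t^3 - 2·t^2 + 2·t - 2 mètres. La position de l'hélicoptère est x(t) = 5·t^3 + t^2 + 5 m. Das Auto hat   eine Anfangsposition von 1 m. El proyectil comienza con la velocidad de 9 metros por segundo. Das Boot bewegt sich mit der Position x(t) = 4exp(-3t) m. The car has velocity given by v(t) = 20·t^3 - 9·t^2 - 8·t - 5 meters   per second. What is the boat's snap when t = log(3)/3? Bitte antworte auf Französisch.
Nous devons dériver notre équation de la position x(t) = 4·exp(-3·t) 4 fois. En prenant d/dt de x(t), nous trouvons v(t) = -12·exp(-3·t). La dérivée de la vitesse donne l'accélération: a(t) = 36·exp(-3·t). En prenant d/dt de a(t), nous trouvons j(t) = -108·exp(-3·t). La dérivée du jerk donne le snap: s(t) = 324·exp(-3·t). De l'équation du snap s(t) = 324·exp(-3·t), nous substituons t = log(3)/3 pour obtenir s = 108.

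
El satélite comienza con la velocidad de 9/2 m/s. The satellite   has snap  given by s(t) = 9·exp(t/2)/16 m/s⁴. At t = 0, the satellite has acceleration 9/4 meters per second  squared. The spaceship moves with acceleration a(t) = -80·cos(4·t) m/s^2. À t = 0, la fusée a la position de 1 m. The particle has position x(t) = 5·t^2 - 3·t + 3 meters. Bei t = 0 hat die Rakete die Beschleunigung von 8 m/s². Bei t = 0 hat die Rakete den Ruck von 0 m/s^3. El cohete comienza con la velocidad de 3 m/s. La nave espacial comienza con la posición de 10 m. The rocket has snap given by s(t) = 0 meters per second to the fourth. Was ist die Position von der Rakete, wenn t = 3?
Ausgehend von dem Snap s(t) = 0, nehmen wir 4 Integrale. Mit ∫s(t)dt und Anwendung von j(0) = 0, finden wir j(t) = 0. Mit ∫j(t)dt und Anwendung von a(0) = 8, finden wir a(t) = 8. Mit ∫a(t)dt und Anwendung von v(0) = 3, finden wir v(t) = 8·t + 3. Durch Integration von der Geschwindigkeit und Verwendung der Anfangsbedingung x(0) = 1, erhalten wir x(t) = 4·t^2 + 3·t + 1. Mit x(t) = 4·t^2 + 3·t + 1 und Einsetzen von t = 3, finden wir x = 46.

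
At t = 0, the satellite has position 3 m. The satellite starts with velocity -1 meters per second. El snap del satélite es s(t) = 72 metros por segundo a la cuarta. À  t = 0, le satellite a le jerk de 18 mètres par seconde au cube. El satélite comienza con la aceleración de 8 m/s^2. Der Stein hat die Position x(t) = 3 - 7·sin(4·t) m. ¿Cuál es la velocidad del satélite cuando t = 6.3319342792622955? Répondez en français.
En partant du snap s(t) = 72, nous prenons 3 intégrales. En intégrant le snap et en utilisant la condition initiale j(0) = 18, nous obtenons j(t) = 72·t + 18. L'intégrale du jerk est l'accélération. En utilisant a(0) = 8, nous obtenons a(t) = 36·t^2 + 18·t + 8. La primitive de l'accélération, avec v(0) = -1, donne la vitesse: v(t) = 12·t^3 + 9·t^2 + 8·t - 1. De l'équation de la vitesse v(t) = 12·t^3 + 9·t^2 + 8·t - 1, nous substituons t = 6.3319342792622955 pour obtenir v = 3456.92065629550.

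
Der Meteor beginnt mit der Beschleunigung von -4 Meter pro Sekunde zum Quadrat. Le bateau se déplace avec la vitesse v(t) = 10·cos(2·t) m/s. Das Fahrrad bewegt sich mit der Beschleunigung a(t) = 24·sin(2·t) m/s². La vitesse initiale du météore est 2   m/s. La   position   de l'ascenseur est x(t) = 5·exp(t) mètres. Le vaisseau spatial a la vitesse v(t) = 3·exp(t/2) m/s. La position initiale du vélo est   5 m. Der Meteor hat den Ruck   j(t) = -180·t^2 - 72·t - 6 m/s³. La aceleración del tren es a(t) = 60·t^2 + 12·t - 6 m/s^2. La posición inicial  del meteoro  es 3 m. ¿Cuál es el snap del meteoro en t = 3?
Partiendo de la sacudida j(t) = -180·t^2 - 72·t - 6, tomamos 1 derivada. Tomando d/dt de j(t), encontramos s(t) = -360·t - 72. Tenemos el snap s(t) = -360·t - 72. Sustituyendo t = 3: s(3) = -1152.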